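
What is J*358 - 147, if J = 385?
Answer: 137683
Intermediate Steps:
J*358 - 147 = 385*358 - 147 = 137830 - 147 = 137683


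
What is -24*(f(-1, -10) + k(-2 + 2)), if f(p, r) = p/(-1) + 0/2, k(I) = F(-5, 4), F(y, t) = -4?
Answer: 72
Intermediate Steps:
k(I) = -4
f(p, r) = -p (f(p, r) = p*(-1) + 0*(½) = -p + 0 = -p)
-24*(f(-1, -10) + k(-2 + 2)) = -24*(-1*(-1) - 4) = -24*(1 - 4) = -24*(-3) = 72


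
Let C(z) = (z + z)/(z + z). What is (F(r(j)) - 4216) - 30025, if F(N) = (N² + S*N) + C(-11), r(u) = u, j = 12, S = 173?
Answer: -32020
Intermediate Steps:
C(z) = 1 (C(z) = (2*z)/((2*z)) = (2*z)*(1/(2*z)) = 1)
F(N) = 1 + N² + 173*N (F(N) = (N² + 173*N) + 1 = 1 + N² + 173*N)
(F(r(j)) - 4216) - 30025 = ((1 + 12² + 173*12) - 4216) - 30025 = ((1 + 144 + 2076) - 4216) - 30025 = (2221 - 4216) - 30025 = -1995 - 30025 = -32020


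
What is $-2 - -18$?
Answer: $16$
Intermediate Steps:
$-2 - -18 = -2 + 18 = 16$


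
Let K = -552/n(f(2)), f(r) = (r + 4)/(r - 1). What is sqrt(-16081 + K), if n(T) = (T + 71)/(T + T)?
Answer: I*sqrt(95854297)/77 ≈ 127.15*I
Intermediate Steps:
f(r) = (4 + r)/(-1 + r)
n(T) = (71 + T)/(2*T) (n(T) = (71 + T)/((2*T)) = (71 + T)*(1/(2*T)) = (71 + T)/(2*T))
K = -6624/77 (K = -552*2*(4 + 2)/((-1 + 2)*(71 + (4 + 2)/(-1 + 2))) = -552*12/(71 + 6/1) = -552*12/(71 + 1*6) = -552*12/(71 + 6) = -552/((1/2)*(1/6)*77) = -552/77/12 = -552*12/77 = -6624/77 ≈ -86.026)
sqrt(-16081 + K) = sqrt(-16081 - 6624/77) = sqrt(-1244861/77) = I*sqrt(95854297)/77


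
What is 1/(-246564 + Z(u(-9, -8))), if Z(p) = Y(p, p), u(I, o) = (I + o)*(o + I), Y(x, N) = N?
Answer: -1/246275 ≈ -4.0605e-6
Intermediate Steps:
u(I, o) = (I + o)² (u(I, o) = (I + o)*(I + o) = (I + o)²)
Z(p) = p
1/(-246564 + Z(u(-9, -8))) = 1/(-246564 + (-9 - 8)²) = 1/(-246564 + (-17)²) = 1/(-246564 + 289) = 1/(-246275) = -1/246275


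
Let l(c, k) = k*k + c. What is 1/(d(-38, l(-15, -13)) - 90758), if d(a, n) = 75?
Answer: -1/90683 ≈ -1.1027e-5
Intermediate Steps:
l(c, k) = c + k² (l(c, k) = k² + c = c + k²)
1/(d(-38, l(-15, -13)) - 90758) = 1/(75 - 90758) = 1/(-90683) = -1/90683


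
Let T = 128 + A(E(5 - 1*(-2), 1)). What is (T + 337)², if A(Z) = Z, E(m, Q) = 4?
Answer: 219961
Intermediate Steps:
T = 132 (T = 128 + 4 = 132)
(T + 337)² = (132 + 337)² = 469² = 219961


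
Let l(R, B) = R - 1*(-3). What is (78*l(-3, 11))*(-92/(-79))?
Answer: 0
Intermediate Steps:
l(R, B) = 3 + R (l(R, B) = R + 3 = 3 + R)
(78*l(-3, 11))*(-92/(-79)) = (78*(3 - 3))*(-92/(-79)) = (78*0)*(-92*(-1/79)) = 0*(92/79) = 0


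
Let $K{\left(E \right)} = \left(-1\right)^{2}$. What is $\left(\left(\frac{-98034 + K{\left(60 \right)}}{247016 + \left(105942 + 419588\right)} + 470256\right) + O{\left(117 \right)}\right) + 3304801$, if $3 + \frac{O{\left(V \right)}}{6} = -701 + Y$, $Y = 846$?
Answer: $\frac{2917063296281}{772546} \approx 3.7759 \cdot 10^{6}$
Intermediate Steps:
$K{\left(E \right)} = 1$
$O{\left(V \right)} = 852$ ($O{\left(V \right)} = -18 + 6 \left(-701 + 846\right) = -18 + 6 \cdot 145 = -18 + 870 = 852$)
$\left(\left(\frac{-98034 + K{\left(60 \right)}}{247016 + \left(105942 + 419588\right)} + 470256\right) + O{\left(117 \right)}\right) + 3304801 = \left(\left(\frac{-98034 + 1}{247016 + \left(105942 + 419588\right)} + 470256\right) + 852\right) + 3304801 = \left(\left(- \frac{98033}{247016 + 525530} + 470256\right) + 852\right) + 3304801 = \left(\left(- \frac{98033}{772546} + 470256\right) + 852\right) + 3304801 = \left(\frac{363294293743}{772546} + 852\right) + 3304801 = \frac{363952502935}{772546} + 3304801 = \frac{2917063296281}{772546}$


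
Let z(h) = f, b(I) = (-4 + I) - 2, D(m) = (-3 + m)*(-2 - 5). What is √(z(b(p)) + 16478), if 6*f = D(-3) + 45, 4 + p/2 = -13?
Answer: 3*√7330/2 ≈ 128.42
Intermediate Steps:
p = -34 (p = -8 + 2*(-13) = -8 - 26 = -34)
D(m) = 21 - 7*m (D(m) = (-3 + m)*(-7) = 21 - 7*m)
b(I) = -6 + I
f = 29/2 (f = ((21 - 7*(-3)) + 45)/6 = ((21 + 21) + 45)/6 = (42 + 45)/6 = (⅙)*87 = 29/2 ≈ 14.500)
z(h) = 29/2
√(z(b(p)) + 16478) = √(29/2 + 16478) = √(32985/2) = 3*√7330/2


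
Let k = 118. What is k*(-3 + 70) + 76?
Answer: 7982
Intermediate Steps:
k*(-3 + 70) + 76 = 118*(-3 + 70) + 76 = 118*67 + 76 = 7906 + 76 = 7982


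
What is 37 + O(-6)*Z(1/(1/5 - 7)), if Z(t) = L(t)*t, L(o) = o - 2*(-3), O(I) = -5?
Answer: 47747/1156 ≈ 41.304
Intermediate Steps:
L(o) = 6 + o (L(o) = o + 6 = 6 + o)
Z(t) = t*(6 + t) (Z(t) = (6 + t)*t = t*(6 + t))
37 + O(-6)*Z(1/(1/5 - 7)) = 37 - 5*(6 + 1/(1/5 - 7))/(1/5 - 7) = 37 - 5*(6 + 1/(1*(⅕) - 7))/(1*(⅕) - 7) = 37 - 5*(6 + 1/(⅕ - 7))/(⅕ - 7) = 37 - 5*(6 + 1/(-34/5))/(-34/5) = 37 - (-25)*(6 - 5/34)/34 = 37 - (-25)*199/(34*34) = 37 - 5*(-995/1156) = 37 + 4975/1156 = 47747/1156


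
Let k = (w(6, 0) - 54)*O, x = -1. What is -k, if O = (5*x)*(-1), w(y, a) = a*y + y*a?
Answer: 270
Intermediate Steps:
w(y, a) = 2*a*y (w(y, a) = a*y + a*y = 2*a*y)
O = 5 (O = (5*(-1))*(-1) = -5*(-1) = 5)
k = -270 (k = (2*0*6 - 54)*5 = (0 - 54)*5 = -54*5 = -270)
-k = -1*(-270) = 270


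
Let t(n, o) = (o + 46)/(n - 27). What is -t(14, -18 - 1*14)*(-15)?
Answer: -210/13 ≈ -16.154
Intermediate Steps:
t(n, o) = (46 + o)/(-27 + n)
-t(14, -18 - 1*14)*(-15) = -(46 + (-18 - 1*14))/(-27 + 14)*(-15) = -(46 + (-18 - 14))/(-13)*(-15) = -(-(46 - 32)/13)*(-15) = -(-1/13*14)*(-15) = -(-14)*(-15)/13 = -1*210/13 = -210/13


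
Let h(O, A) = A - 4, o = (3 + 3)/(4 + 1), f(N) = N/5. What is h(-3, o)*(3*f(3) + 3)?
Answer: -336/25 ≈ -13.440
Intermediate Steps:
f(N) = N/5 (f(N) = N*(⅕) = N/5)
o = 6/5 ≈ 1.2000
h(O, A) = -4 + A
h(-3, o)*(3*f(3) + 3) = (-4 + 6/5)*(3*((⅕)*3) + 3) = -14*(3*(⅗) + 3)/5 = -14*(9/5 + 3)/5 = -14/5*24/5 = -336/25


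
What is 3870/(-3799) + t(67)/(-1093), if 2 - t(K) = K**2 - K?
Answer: 12561670/4152307 ≈ 3.0252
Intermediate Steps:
t(K) = 2 + K - K**2 (t(K) = 2 - (K**2 - K) = 2 + (K - K**2) = 2 + K - K**2)
3870/(-3799) + t(67)/(-1093) = 3870/(-3799) + (2 + 67 - 1*67**2)/(-1093) = 3870*(-1/3799) + (2 + 67 - 1*4489)*(-1/1093) = -3870/3799 + (2 + 67 - 4489)*(-1/1093) = -3870/3799 - 4420*(-1/1093) = -3870/3799 + 4420/1093 = 12561670/4152307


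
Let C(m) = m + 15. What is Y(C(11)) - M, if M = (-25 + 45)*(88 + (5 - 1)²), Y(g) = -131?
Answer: -2211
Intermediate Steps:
C(m) = 15 + m
M = 2080 (M = 20*(88 + 4²) = 20*(88 + 16) = 20*104 = 2080)
Y(C(11)) - M = -131 - 1*2080 = -131 - 2080 = -2211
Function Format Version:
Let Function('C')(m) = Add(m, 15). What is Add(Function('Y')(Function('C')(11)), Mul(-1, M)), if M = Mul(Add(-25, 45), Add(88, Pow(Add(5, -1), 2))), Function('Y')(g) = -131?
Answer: -2211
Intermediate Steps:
Function('C')(m) = Add(15, m)
M = 2080 (M = Mul(20, Add(88, Pow(4, 2))) = Mul(20, Add(88, 16)) = Mul(20, 104) = 2080)
Add(Function('Y')(Function('C')(11)), Mul(-1, M)) = Add(-131, Mul(-1, 2080)) = Add(-131, -2080) = -2211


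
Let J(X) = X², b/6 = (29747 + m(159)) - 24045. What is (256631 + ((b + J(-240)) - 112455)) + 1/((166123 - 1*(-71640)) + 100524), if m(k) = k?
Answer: 80154398355/338287 ≈ 2.3694e+5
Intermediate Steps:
b = 35166 (b = 6*((29747 + 159) - 24045) = 6*(29906 - 24045) = 6*5861 = 35166)
(256631 + ((b + J(-240)) - 112455)) + 1/((166123 - 1*(-71640)) + 100524) = (256631 + ((35166 + (-240)²) - 112455)) + 1/((166123 - 1*(-71640)) + 100524) = (256631 + ((35166 + 57600) - 112455)) + 1/((166123 + 71640) + 100524) = (256631 + (92766 - 112455)) + 1/(237763 + 100524) = (256631 - 19689) + 1/338287 = 236942 + 1/338287 = 80154398355/338287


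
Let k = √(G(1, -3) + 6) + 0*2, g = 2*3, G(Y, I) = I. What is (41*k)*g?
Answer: 246*√3 ≈ 426.08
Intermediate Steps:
g = 6
k = √3 (k = √(-3 + 6) + 0*2 = √3 + 0 = √3 ≈ 1.7320)
(41*k)*g = (41*√3)*6 = 246*√3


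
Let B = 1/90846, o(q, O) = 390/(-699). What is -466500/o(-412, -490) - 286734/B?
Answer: -338621411082/13 ≈ -2.6048e+10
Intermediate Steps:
o(q, O) = -130/233 (o(q, O) = 390*(-1/699) = -130/233)
B = 1/90846 ≈ 1.1008e-5
-466500/o(-412, -490) - 286734/B = -466500/(-130/233) - 286734/1/90846 = -466500*(-233/130) - 286734*90846 = 10869450/13 - 26048636964 = -338621411082/13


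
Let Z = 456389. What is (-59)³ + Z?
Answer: 251010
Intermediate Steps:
(-59)³ + Z = (-59)³ + 456389 = -205379 + 456389 = 251010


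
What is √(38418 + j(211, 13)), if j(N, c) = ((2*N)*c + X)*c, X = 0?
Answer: 2*√27434 ≈ 331.26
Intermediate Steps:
j(N, c) = 2*N*c² (j(N, c) = ((2*N)*c + 0)*c = (2*N*c + 0)*c = (2*N*c)*c = 2*N*c²)
√(38418 + j(211, 13)) = √(38418 + 2*211*13²) = √(38418 + 2*211*169) = √(38418 + 71318) = √109736 = 2*√27434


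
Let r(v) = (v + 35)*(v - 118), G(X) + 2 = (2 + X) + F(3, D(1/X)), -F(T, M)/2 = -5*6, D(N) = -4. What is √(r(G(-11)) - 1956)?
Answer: 2*I*√1938 ≈ 88.045*I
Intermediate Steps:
F(T, M) = 60 (F(T, M) = -(-10)*6 = -2*(-30) = 60)
G(X) = 60 + X (G(X) = -2 + ((2 + X) + 60) = -2 + (62 + X) = 60 + X)
r(v) = (-118 + v)*(35 + v) (r(v) = (35 + v)*(-118 + v) = (-118 + v)*(35 + v))
√(r(G(-11)) - 1956) = √((-4130 + (60 - 11)² - 83*(60 - 11)) - 1956) = √((-4130 + 49² - 83*49) - 1956) = √((-4130 + 2401 - 4067) - 1956) = √(-5796 - 1956) = √(-7752) = 2*I*√1938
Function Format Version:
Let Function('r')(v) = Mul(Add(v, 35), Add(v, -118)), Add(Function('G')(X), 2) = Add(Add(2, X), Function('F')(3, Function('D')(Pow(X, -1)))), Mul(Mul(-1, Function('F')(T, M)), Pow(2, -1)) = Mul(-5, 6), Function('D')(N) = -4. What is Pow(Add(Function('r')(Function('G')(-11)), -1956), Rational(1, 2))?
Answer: Mul(2, I, Pow(1938, Rational(1, 2))) ≈ Mul(88.045, I)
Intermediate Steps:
Function('F')(T, M) = 60 (Function('F')(T, M) = Mul(-2, Mul(-5, 6)) = Mul(-2, -30) = 60)
Function('G')(X) = Add(60, X) (Function('G')(X) = Add(-2, Add(Add(2, X), 60)) = Add(-2, Add(62, X)) = Add(60, X))
Function('r')(v) = Mul(Add(-118, v), Add(35, v)) (Function('r')(v) = Mul(Add(35, v), Add(-118, v)) = Mul(Add(-118, v), Add(35, v)))
Pow(Add(Function('r')(Function('G')(-11)), -1956), Rational(1, 2)) = Pow(Add(Add(-4130, Pow(Add(60, -11), 2), Mul(-83, Add(60, -11))), -1956), Rational(1, 2)) = Pow(Add(Add(-4130, Pow(49, 2), Mul(-83, 49)), -1956), Rational(1, 2)) = Pow(Add(Add(-4130, 2401, -4067), -1956), Rational(1, 2)) = Pow(Add(-5796, -1956), Rational(1, 2)) = Pow(-7752, Rational(1, 2)) = Mul(2, I, Pow(1938, Rational(1, 2)))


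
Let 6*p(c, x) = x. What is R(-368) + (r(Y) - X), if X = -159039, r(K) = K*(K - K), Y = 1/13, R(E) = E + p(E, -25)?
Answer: 952001/6 ≈ 1.5867e+5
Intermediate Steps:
p(c, x) = x/6
R(E) = -25/6 + E (R(E) = E + (⅙)*(-25) = E - 25/6 = -25/6 + E)
Y = 1/13 ≈ 0.076923
r(K) = 0 (r(K) = K*0 = 0)
R(-368) + (r(Y) - X) = (-25/6 - 368) + (0 - 1*(-159039)) = -2233/6 + (0 + 159039) = -2233/6 + 159039 = 952001/6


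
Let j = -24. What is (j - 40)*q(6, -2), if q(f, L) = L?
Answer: 128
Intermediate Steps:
(j - 40)*q(6, -2) = (-24 - 40)*(-2) = -64*(-2) = 128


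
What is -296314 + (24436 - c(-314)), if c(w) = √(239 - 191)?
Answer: -271878 - 4*√3 ≈ -2.7189e+5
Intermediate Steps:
c(w) = 4*√3 (c(w) = √48 = 4*√3)
-296314 + (24436 - c(-314)) = -296314 + (24436 - 4*√3) = -271878 - 4*√3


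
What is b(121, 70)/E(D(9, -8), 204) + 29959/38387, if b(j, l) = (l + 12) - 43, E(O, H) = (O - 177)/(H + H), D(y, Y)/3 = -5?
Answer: -25210909/307096 ≈ -82.095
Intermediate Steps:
D(y, Y) = -15 (D(y, Y) = 3*(-5) = -15)
E(O, H) = (-177 + O)/(2*H) (E(O, H) = (-177 + O)/((2*H)) = (-177 + O)*(1/(2*H)) = (-177 + O)/(2*H))
b(j, l) = -31 + l (b(j, l) = (12 + l) - 43 = -31 + l)
b(121, 70)/E(D(9, -8), 204) + 29959/38387 = (-31 + 70)/(((½)*(-177 - 15)/204)) + 29959/38387 = 39/(((½)*(1/204)*(-192))) + 29959*(1/38387) = 39/(-8/17) + 29959/38387 = 39*(-17/8) + 29959/38387 = -663/8 + 29959/38387 = -25210909/307096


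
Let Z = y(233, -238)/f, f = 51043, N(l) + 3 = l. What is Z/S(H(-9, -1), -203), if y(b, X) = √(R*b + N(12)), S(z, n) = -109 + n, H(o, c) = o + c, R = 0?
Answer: -1/5308472 ≈ -1.8838e-7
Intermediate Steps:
N(l) = -3 + l
H(o, c) = c + o
y(b, X) = 3 (y(b, X) = √(0*b + (-3 + 12)) = √(0 + 9) = √9 = 3)
Z = 3/51043 ≈ 5.8774e-5
Z/S(H(-9, -1), -203) = 3/(51043*(-109 - 203)) = (3/51043)/(-312) = (3/51043)*(-1/312) = -1/5308472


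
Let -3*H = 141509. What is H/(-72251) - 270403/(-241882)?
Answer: 92839141397/52428649146 ≈ 1.7708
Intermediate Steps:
H = -141509/3 (H = -⅓*141509 = -141509/3 ≈ -47170.)
H/(-72251) - 270403/(-241882) = -141509/3/(-72251) - 270403/(-241882) = -141509/3*(-1/72251) - 270403*(-1/241882) = 141509/216753 + 270403/241882 = 92839141397/52428649146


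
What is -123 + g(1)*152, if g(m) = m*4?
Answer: 485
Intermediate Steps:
g(m) = 4*m
-123 + g(1)*152 = -123 + (4*1)*152 = -123 + 4*152 = -123 + 608 = 485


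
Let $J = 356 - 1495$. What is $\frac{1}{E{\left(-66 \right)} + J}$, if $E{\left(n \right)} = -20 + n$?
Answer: $- \frac{1}{1225} \approx -0.00081633$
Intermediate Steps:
$J = -1139$ ($J = 356 - 1495 = -1139$)
$\frac{1}{E{\left(-66 \right)} + J} = \frac{1}{\left(-20 - 66\right) - 1139} = \frac{1}{-86 - 1139} = \frac{1}{-1225} = - \frac{1}{1225}$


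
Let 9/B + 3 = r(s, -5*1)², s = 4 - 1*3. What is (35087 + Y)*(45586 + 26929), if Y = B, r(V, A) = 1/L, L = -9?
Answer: 615675917375/242 ≈ 2.5441e+9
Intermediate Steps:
s = 1 (s = 4 - 3 = 1)
r(V, A) = -⅑ (r(V, A) = 1/(-9) = -⅑)
B = -729/242 (B = 9/(-3 + (-⅑)²) = 9/(-3 + 1/81) = 9/(-242/81) = 9*(-81/242) = -729/242 ≈ -3.0124)
Y = -729/242 ≈ -3.0124
(35087 + Y)*(45586 + 26929) = (35087 - 729/242)*(45586 + 26929) = (8490325/242)*72515 = 615675917375/242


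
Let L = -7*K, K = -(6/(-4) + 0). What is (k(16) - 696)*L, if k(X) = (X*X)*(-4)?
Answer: 18060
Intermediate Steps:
K = 3/2 (K = -(6*(-1/4) + 0) = -(-3/2 + 0) = -1*(-3/2) = 3/2 ≈ 1.5000)
k(X) = -4*X**2 (k(X) = X**2*(-4) = -4*X**2)
L = -21/2 (L = -7*3/2 = -21/2 ≈ -10.500)
(k(16) - 696)*L = (-4*16**2 - 696)*(-21/2) = (-4*256 - 696)*(-21/2) = (-1024 - 696)*(-21/2) = -1720*(-21/2) = 18060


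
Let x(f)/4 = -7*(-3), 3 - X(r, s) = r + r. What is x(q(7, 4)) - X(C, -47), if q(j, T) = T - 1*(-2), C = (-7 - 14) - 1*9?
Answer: 21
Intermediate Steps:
C = -30 (C = -21 - 9 = -30)
q(j, T) = 2 + T (q(j, T) = T + 2 = 2 + T)
X(r, s) = 3 - 2*r (X(r, s) = 3 - (r + r) = 3 - 2*r)
x(f) = 84 (x(f) = 4*(-7*(-3)) = 4*21 = 84)
x(q(7, 4)) - X(C, -47) = 84 - (3 - 2*(-30)) = 84 - (3 + 60) = 84 - 1*63 = 84 - 63 = 21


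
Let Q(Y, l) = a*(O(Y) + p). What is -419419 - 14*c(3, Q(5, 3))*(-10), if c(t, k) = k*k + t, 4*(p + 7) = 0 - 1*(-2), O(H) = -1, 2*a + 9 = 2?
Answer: -1290121/4 ≈ -3.2253e+5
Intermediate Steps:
a = -7/2 (a = -9/2 + (1/2)*2 = -9/2 + 1 = -7/2 ≈ -3.5000)
p = -13/2 (p = -7 + (0 - 1*(-2))/4 = -7 + (0 + 2)/4 = -7 + (1/4)*2 = -7 + 1/2 = -13/2 ≈ -6.5000)
Q(Y, l) = 105/4 (Q(Y, l) = -7*(-1 - 13/2)/2 = -7/2*(-15/2) = 105/4)
c(t, k) = t + k**2 (c(t, k) = k**2 + t = t + k**2)
-419419 - 14*c(3, Q(5, 3))*(-10) = -419419 - 14*(3 + (105/4)**2)*(-10) = -419419 - 14*(3 + 11025/16)*(-10) = -419419 - 14*11073/16*(-10) = -419419 - 77511/8*(-10) = -419419 + 387555/4 = -1290121/4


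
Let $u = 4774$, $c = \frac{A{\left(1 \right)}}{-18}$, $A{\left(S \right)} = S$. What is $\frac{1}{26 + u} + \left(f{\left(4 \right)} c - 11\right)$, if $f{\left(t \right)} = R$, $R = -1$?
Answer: $- \frac{157597}{14400} \approx -10.944$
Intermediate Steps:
$f{\left(t \right)} = -1$
$c = - \frac{1}{18}$ ($c = 1 \frac{1}{-18} = 1 \left(- \frac{1}{18}\right) = - \frac{1}{18} \approx -0.055556$)
$\frac{1}{26 + u} + \left(f{\left(4 \right)} c - 11\right) = \frac{1}{26 + 4774} - \frac{197}{18} = \frac{1}{4800} + \left(\frac{1}{18} - 11\right) = \frac{1}{4800} - \frac{197}{18} = - \frac{157597}{14400}$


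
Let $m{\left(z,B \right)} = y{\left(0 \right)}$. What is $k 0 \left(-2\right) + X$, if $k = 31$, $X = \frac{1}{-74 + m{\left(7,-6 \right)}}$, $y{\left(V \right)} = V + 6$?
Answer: $- \frac{1}{68} \approx -0.014706$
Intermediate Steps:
$y{\left(V \right)} = 6 + V$
$m{\left(z,B \right)} = 6$ ($m{\left(z,B \right)} = 6 + 0 = 6$)
$X = - \frac{1}{68}$ ($X = \frac{1}{-74 + 6} = \frac{1}{-68} = - \frac{1}{68} \approx -0.014706$)
$k 0 \left(-2\right) + X = 31 \cdot 0 \left(-2\right) - \frac{1}{68} = 31 \cdot 0 - \frac{1}{68} = 0 - \frac{1}{68} = - \frac{1}{68}$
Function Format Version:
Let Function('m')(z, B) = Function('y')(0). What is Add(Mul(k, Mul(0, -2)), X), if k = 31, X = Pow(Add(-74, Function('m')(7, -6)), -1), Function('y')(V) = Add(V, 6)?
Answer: Rational(-1, 68) ≈ -0.014706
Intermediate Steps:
Function('y')(V) = Add(6, V)
Function('m')(z, B) = 6 (Function('m')(z, B) = Add(6, 0) = 6)
X = Rational(-1, 68) (X = Pow(Add(-74, 6), -1) = Pow(-68, -1) = Rational(-1, 68) ≈ -0.014706)
Add(Mul(k, Mul(0, -2)), X) = Add(Mul(31, Mul(0, -2)), Rational(-1, 68)) = Add(Mul(31, 0), Rational(-1, 68)) = Add(0, Rational(-1, 68)) = Rational(-1, 68)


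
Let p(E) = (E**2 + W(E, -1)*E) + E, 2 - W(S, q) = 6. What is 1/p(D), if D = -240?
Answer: 1/58320 ≈ 1.7147e-5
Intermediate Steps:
W(S, q) = -4 (W(S, q) = 2 - 1*6 = 2 - 6 = -4)
p(E) = E**2 - 3*E (p(E) = (E**2 - 4*E) + E = E**2 - 3*E)
1/p(D) = 1/(-240*(-3 - 240)) = 1/(-240*(-243)) = 1/58320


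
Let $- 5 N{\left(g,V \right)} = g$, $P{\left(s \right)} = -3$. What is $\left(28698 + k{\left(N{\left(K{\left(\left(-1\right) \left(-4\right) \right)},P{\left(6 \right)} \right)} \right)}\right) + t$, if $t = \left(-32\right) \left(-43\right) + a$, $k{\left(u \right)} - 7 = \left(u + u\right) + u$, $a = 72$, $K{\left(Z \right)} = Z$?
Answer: $\frac{150753}{5} \approx 30151.0$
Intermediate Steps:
$N{\left(g,V \right)} = - \frac{g}{5}$
$k{\left(u \right)} = 7 + 3 u$ ($k{\left(u \right)} = 7 + \left(\left(u + u\right) + u\right) = 7 + \left(2 u + u\right) = 7 + 3 u$)
$t = 1448$ ($t = \left(-32\right) \left(-43\right) + 72 = 1376 + 72 = 1448$)
$\left(28698 + k{\left(N{\left(K{\left(\left(-1\right) \left(-4\right) \right)},P{\left(6 \right)} \right)} \right)}\right) + t = \left(28698 + \left(7 + 3 \left(- \frac{\left(-1\right) \left(-4\right)}{5}\right)\right)\right) + 1448 = \left(28698 + \left(7 + 3 \left(\left(- \frac{1}{5}\right) 4\right)\right)\right) + 1448 = \left(28698 + \left(7 + 3 \left(- \frac{4}{5}\right)\right)\right) + 1448 = \left(28698 + \left(7 - \frac{12}{5}\right)\right) + 1448 = \left(28698 + \frac{23}{5}\right) + 1448 = \frac{143513}{5} + 1448 = \frac{150753}{5}$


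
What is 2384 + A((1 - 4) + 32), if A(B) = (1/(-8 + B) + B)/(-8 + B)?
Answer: 1051954/441 ≈ 2385.4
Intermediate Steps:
A(B) = (B + 1/(-8 + B))/(-8 + B)
2384 + A((1 - 4) + 32) = 2384 + (1 + ((1 - 4) + 32)² - 8*((1 - 4) + 32))/(-8 + ((1 - 4) + 32))² = 2384 + (1 + (-3 + 32)² - 8*(-3 + 32))/(-8 + (-3 + 32))² = 2384 + (1 + 29² - 8*29)/(-8 + 29)² = 2384 + (1 + 841 - 232)/21² = 2384 + (1/441)*610 = 2384 + 610/441 = 1051954/441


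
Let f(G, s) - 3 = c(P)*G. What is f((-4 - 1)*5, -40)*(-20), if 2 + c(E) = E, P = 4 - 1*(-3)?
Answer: 2440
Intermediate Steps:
P = 7 (P = 4 + 3 = 7)
c(E) = -2 + E
f(G, s) = 3 + 5*G (f(G, s) = 3 + (-2 + 7)*G = 3 + 5*G)
f((-4 - 1)*5, -40)*(-20) = (3 + 5*((-4 - 1)*5))*(-20) = (3 + 5*(-5*5))*(-20) = (3 + 5*(-25))*(-20) = (3 - 125)*(-20) = -122*(-20) = 2440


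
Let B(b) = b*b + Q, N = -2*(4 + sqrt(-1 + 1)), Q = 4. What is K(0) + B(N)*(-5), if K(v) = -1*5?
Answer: -345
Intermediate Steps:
K(v) = -5
N = -8 (N = -2*(4 + sqrt(0)) = -2*(4 + 0) = -2*4 = -8)
B(b) = 4 + b**2 (B(b) = b*b + 4 = b**2 + 4 = 4 + b**2)
K(0) + B(N)*(-5) = -5 + (4 + (-8)**2)*(-5) = -5 + (4 + 64)*(-5) = -5 + 68*(-5) = -5 - 340 = -345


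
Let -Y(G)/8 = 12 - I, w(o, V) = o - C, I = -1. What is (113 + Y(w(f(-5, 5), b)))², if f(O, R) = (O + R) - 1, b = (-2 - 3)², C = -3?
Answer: 81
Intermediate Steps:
b = 25 (b = (-5)² = 25)
f(O, R) = -1 + O + R
w(o, V) = 3 + o (w(o, V) = o - 1*(-3) = o + 3 = 3 + o)
Y(G) = -104 (Y(G) = -8*(12 - 1*(-1)) = -8*(12 + 1) = -8*13 = -104)
(113 + Y(w(f(-5, 5), b)))² = (113 - 104)² = 9² = 81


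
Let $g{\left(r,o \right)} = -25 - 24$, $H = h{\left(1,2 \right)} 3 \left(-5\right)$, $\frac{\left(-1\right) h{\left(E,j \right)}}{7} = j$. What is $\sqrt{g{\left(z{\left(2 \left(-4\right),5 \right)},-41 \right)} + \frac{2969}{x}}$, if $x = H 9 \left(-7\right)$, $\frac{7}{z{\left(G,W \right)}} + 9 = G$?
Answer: $\frac{i \sqrt{19537170}}{630} \approx 7.016 i$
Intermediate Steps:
$h{\left(E,j \right)} = - 7 j$
$z{\left(G,W \right)} = \frac{7}{-9 + G}$
$H = 210$ ($H = \left(-7\right) 2 \cdot 3 \left(-5\right) = \left(-14\right) 3 \left(-5\right) = \left(-42\right) \left(-5\right) = 210$)
$g{\left(r,o \right)} = -49$ ($g{\left(r,o \right)} = -25 - 24 = -49$)
$x = -13230$ ($x = 210 \cdot 9 \left(-7\right) = 1890 \left(-7\right) = -13230$)
$\sqrt{g{\left(z{\left(2 \left(-4\right),5 \right)},-41 \right)} + \frac{2969}{x}} = \sqrt{-49 + \frac{2969}{-13230}} = \sqrt{-49 + 2969 \left(- \frac{1}{13230}\right)} = \sqrt{-49 - \frac{2969}{13230}} = \sqrt{- \frac{651239}{13230}} = \frac{i \sqrt{19537170}}{630}$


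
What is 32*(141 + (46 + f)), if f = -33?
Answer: 4928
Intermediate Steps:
32*(141 + (46 + f)) = 32*(141 + (46 - 33)) = 32*(141 + 13) = 32*154 = 4928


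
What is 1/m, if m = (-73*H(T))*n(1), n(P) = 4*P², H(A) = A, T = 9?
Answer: -1/2628 ≈ -0.00038052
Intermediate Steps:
m = -2628 (m = (-73*9)*(4*1²) = -2628 ≈ -2628.0)
1/m = 1/(-2628) = -1/2628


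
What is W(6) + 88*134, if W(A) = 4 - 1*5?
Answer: 11791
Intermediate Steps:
W(A) = -1 (W(A) = 4 - 5 = -1)
W(6) + 88*134 = -1 + 88*134 = -1 + 11792 = 11791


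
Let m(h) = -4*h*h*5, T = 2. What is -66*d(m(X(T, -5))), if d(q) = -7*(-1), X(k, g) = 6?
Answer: -462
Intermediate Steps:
m(h) = -20*h² (m(h) = -4*h²*5 = -20*h²)
d(q) = 7
-66*d(m(X(T, -5))) = -66*7 = -462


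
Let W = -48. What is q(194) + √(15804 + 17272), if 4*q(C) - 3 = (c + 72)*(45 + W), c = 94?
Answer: -495/4 + 2*√8269 ≈ 58.118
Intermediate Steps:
q(C) = -495/4 (q(C) = ¾ + ((94 + 72)*(45 - 48))/4 = ¾ + (166*(-3))/4 = ¾ + (¼)*(-498) = ¾ - 249/2 = -495/4)
q(194) + √(15804 + 17272) = -495/4 + √(15804 + 17272) = -495/4 + √33076 = -495/4 + 2*√8269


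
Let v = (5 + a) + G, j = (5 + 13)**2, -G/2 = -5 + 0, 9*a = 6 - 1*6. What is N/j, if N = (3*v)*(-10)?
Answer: -25/18 ≈ -1.3889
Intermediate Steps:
a = 0 (a = (6 - 1*6)/9 = (6 - 6)/9 = (1/9)*0 = 0)
G = 10 (G = -2*(-5 + 0) = -2*(-5) = 10)
j = 324 (j = 18**2 = 324)
v = 15 (v = (5 + 0) + 10 = 5 + 10 = 15)
N = -450 (N = (3*15)*(-10) = 45*(-10) = -450)
N/j = -450/324 = -450*1/324 = -25/18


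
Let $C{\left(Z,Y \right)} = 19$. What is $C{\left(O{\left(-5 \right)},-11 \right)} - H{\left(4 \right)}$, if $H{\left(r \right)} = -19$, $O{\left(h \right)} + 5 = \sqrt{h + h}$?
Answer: $38$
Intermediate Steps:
$O{\left(h \right)} = -5 + \sqrt{2} \sqrt{h}$ ($O{\left(h \right)} = -5 + \sqrt{h + h} = -5 + \sqrt{2 h} = -5 + \sqrt{2} \sqrt{h}$)
$C{\left(O{\left(-5 \right)},-11 \right)} - H{\left(4 \right)} = 19 - -19 = 19 + 19 = 38$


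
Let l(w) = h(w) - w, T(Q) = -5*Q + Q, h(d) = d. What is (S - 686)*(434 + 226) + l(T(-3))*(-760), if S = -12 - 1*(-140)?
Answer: -368280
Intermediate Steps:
S = 128 (S = -12 + 140 = 128)
T(Q) = -4*Q
l(w) = 0 (l(w) = w - w = 0)
(S - 686)*(434 + 226) + l(T(-3))*(-760) = (128 - 686)*(434 + 226) + 0*(-760) = -558*660 + 0 = -368280 + 0 = -368280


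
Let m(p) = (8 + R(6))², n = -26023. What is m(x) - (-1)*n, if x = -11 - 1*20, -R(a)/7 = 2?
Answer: -25987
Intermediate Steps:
R(a) = -14 (R(a) = -7*2 = -14)
x = -31 (x = -11 - 20 = -31)
m(p) = 36 (m(p) = (8 - 14)² = (-6)² = 36)
m(x) - (-1)*n = 36 - (-1)*(-26023) = 36 - 1*26023 = 36 - 26023 = -25987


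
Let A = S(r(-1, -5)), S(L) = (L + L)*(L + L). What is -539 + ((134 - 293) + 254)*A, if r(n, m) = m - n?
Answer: 5541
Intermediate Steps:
S(L) = 4*L² (S(L) = (2*L)*(2*L) = 4*L²)
A = 64 (A = 4*(-5 - 1*(-1))² = 4*(-5 + 1)² = 4*(-4)² = 4*16 = 64)
-539 + ((134 - 293) + 254)*A = -539 + ((134 - 293) + 254)*64 = -539 + (-159 + 254)*64 = -539 + 95*64 = -539 + 6080 = 5541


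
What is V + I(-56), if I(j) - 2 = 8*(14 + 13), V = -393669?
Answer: -393451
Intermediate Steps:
I(j) = 218 (I(j) = 2 + 8*(14 + 13) = 2 + 8*27 = 2 + 216 = 218)
V + I(-56) = -393669 + 218 = -393451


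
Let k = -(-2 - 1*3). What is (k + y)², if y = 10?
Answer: 225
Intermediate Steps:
k = 5 (k = -(-2 - 3) = -1*(-5) = 5)
(k + y)² = (5 + 10)² = 15² = 225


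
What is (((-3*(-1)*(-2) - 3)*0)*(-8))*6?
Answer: 0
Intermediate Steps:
(((-3*(-1)*(-2) - 3)*0)*(-8))*6 = (((3*(-2) - 3)*0)*(-8))*6 = (((-6 - 3)*0)*(-8))*6 = (-9*0*(-8))*6 = (0*(-8))*6 = 0*6 = 0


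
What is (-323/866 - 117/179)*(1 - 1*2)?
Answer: 159139/155014 ≈ 1.0266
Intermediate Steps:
(-323/866 - 117/179)*(1 - 1*2) = (-323*1/866 - 117*1/179)*(1 - 2) = (-323/866 - 117/179)*(-1) = -159139/155014*(-1) = 159139/155014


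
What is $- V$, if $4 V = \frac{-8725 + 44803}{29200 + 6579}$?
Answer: $- \frac{18039}{71558} \approx -0.25209$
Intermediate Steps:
$V = \frac{18039}{71558}$ ($V = \frac{\left(-8725 + 44803\right) \frac{1}{29200 + 6579}}{4} = \frac{36078 \cdot \frac{1}{35779}}{4} = \frac{1}{4} \cdot \frac{36078}{35779} = \frac{18039}{71558} \approx 0.25209$)
$- V = \left(-1\right) \frac{18039}{71558} = - \frac{18039}{71558}$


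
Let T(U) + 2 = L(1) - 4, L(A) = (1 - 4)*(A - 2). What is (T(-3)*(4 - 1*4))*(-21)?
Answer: 0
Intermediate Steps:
L(A) = 6 - 3*A (L(A) = -3*(-2 + A) = 6 - 3*A)
T(U) = -3 (T(U) = -2 + ((6 - 3*1) - 4) = -2 + ((6 - 3) - 4) = -2 + (3 - 4) = -2 - 1 = -3)
(T(-3)*(4 - 1*4))*(-21) = -3*(4 - 1*4)*(-21) = -3*(4 - 4)*(-21) = -3*0*(-21) = 0*(-21) = 0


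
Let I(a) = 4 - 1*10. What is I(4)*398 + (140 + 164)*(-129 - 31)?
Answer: -51028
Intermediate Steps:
I(a) = -6 (I(a) = 4 - 10 = -6)
I(4)*398 + (140 + 164)*(-129 - 31) = -6*398 + (140 + 164)*(-129 - 31) = -2388 + 304*(-160) = -2388 - 48640 = -51028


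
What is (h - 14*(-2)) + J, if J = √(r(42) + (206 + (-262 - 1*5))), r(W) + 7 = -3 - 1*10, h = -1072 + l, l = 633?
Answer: -411 + 9*I ≈ -411.0 + 9.0*I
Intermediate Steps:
h = -439 (h = -1072 + 633 = -439)
r(W) = -20 (r(W) = -7 + (-3 - 1*10) = -7 + (-3 - 10) = -7 - 13 = -20)
J = 9*I (J = √(-20 + (206 + (-262 - 1*5))) = √(-20 + (206 + (-262 - 5))) = √(-20 + (206 - 267)) = √(-20 - 61) = √(-81) = 9*I ≈ 9.0*I)
(h - 14*(-2)) + J = (-439 - 14*(-2)) + 9*I = (-439 + 28) + 9*I = -411 + 9*I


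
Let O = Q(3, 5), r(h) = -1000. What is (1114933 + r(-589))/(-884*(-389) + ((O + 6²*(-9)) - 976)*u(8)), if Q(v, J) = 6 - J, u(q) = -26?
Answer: 1113933/377650 ≈ 2.9496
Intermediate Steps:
O = 1 (O = 6 - 1*5 = 6 - 5 = 1)
(1114933 + r(-589))/(-884*(-389) + ((O + 6²*(-9)) - 976)*u(8)) = (1114933 - 1000)/(-884*(-389) + ((1 + 6²*(-9)) - 976)*(-26)) = 1113933/(343876 + ((1 + 36*(-9)) - 976)*(-26)) = 1113933/(343876 + ((1 - 324) - 976)*(-26)) = 1113933/(343876 + (-323 - 976)*(-26)) = 1113933/(343876 - 1299*(-26)) = 1113933/(343876 + 33774) = 1113933/377650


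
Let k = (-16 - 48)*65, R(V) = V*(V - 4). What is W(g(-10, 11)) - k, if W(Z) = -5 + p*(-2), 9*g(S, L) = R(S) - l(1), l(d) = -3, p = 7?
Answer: 4141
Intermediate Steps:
R(V) = V*(-4 + V)
g(S, L) = ⅓ + S*(-4 + S)/9 (g(S, L) = (S*(-4 + S) - 1*(-3))/9 = (S*(-4 + S) + 3)/9 = (3 + S*(-4 + S))/9 = ⅓ + S*(-4 + S)/9)
W(Z) = -19 (W(Z) = -5 + 7*(-2) = -5 - 14 = -19)
k = -4160 (k = -64*65 = -4160)
W(g(-10, 11)) - k = -19 - 1*(-4160) = -19 + 4160 = 4141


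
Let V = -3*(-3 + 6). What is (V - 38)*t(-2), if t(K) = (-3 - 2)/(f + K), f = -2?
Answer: -235/4 ≈ -58.750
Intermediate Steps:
t(K) = -5/(-2 + K) (t(K) = (-3 - 2)/(-2 + K) = -5/(-2 + K))
V = -9 (V = -3*3 = -9)
(V - 38)*t(-2) = (-9 - 38)*(-5/(-2 - 2)) = -(-235)/(-4) = -(-235)*(-1)/4 = -47*5/4 = -235/4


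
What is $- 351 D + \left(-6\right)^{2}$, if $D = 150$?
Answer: $-52614$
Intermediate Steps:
$- 351 D + \left(-6\right)^{2} = \left(-351\right) 150 + \left(-6\right)^{2} = -52650 + 36 = -52614$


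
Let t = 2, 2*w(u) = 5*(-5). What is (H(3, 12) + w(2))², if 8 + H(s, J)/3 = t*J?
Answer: 5041/4 ≈ 1260.3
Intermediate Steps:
w(u) = -25/2 (w(u) = (5*(-5))/2 = (½)*(-25) = -25/2)
H(s, J) = -24 + 6*J (H(s, J) = -24 + 3*(2*J) = -24 + 6*J)
(H(3, 12) + w(2))² = ((-24 + 6*12) - 25/2)² = ((-24 + 72) - 25/2)² = (48 - 25/2)² = (71/2)² = 5041/4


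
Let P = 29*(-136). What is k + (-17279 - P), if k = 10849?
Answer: -2486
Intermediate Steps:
P = -3944
k + (-17279 - P) = 10849 + (-17279 - 1*(-3944)) = 10849 + (-17279 + 3944) = 10849 - 13335 = -2486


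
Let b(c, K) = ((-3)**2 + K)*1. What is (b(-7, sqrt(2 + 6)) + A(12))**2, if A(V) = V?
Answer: 449 + 84*sqrt(2) ≈ 567.79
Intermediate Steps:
b(c, K) = 9 + K (b(c, K) = (9 + K)*1 = 9 + K)
(b(-7, sqrt(2 + 6)) + A(12))**2 = ((9 + sqrt(2 + 6)) + 12)**2 = ((9 + sqrt(8)) + 12)**2 = ((9 + 2*sqrt(2)) + 12)**2 = (21 + 2*sqrt(2))**2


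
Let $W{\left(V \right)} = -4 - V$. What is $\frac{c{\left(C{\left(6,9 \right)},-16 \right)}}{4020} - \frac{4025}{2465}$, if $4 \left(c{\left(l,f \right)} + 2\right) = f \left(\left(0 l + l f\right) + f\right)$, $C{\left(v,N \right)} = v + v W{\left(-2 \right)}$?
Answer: $- \frac{1697423}{990930} \approx -1.713$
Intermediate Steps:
$C{\left(v,N \right)} = - v$ ($C{\left(v,N \right)} = v + v \left(-4 - -2\right) = v + v \left(-4 + 2\right) = v + v \left(-2\right) = v - 2 v = - v$)
$c{\left(l,f \right)} = -2 + \frac{f \left(f + f l\right)}{4}$ ($c{\left(l,f \right)} = -2 + \frac{f \left(\left(0 l + l f\right) + f\right)}{4} = -2 + \frac{f \left(\left(0 + f l\right) + f\right)}{4} = -2 + \frac{f \left(f l + f\right)}{4} = -2 + \frac{f \left(f + f l\right)}{4}$)
$\frac{c{\left(C{\left(6,9 \right)},-16 \right)}}{4020} - \frac{4025}{2465} = \frac{-2 + \frac{\left(-16\right)^{2}}{4} + \frac{\left(-1\right) 6 \left(-16\right)^{2}}{4}}{4020} - \frac{4025}{2465} = \left(-2 + \frac{1}{4} \cdot 256 + \frac{1}{4} \left(-6\right) 256\right) \frac{1}{4020} - \frac{805}{493} = \left(-2 + 64 - 384\right) \frac{1}{4020} - \frac{805}{493} = \left(-322\right) \frac{1}{4020} - \frac{805}{493} = - \frac{161}{2010} - \frac{805}{493} = - \frac{1697423}{990930}$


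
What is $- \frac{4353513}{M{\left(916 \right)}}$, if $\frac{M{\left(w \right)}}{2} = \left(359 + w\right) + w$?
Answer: $- \frac{4353513}{4382} \approx -993.5$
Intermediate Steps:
$M{\left(w \right)} = 718 + 4 w$ ($M{\left(w \right)} = 2 \left(\left(359 + w\right) + w\right) = 2 \left(359 + 2 w\right) = 718 + 4 w$)
$- \frac{4353513}{M{\left(916 \right)}} = - \frac{4353513}{718 + 4 \cdot 916} = - \frac{4353513}{718 + 3664} = - \frac{4353513}{4382}$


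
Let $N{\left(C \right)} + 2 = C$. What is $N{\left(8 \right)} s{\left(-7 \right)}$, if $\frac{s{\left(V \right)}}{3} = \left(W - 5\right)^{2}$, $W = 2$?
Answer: $162$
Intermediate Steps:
$N{\left(C \right)} = -2 + C$
$s{\left(V \right)} = 27$ ($s{\left(V \right)} = 3 \left(2 - 5\right)^{2} = 3 \left(-3\right)^{2} = 3 \cdot 9 = 27$)
$N{\left(8 \right)} s{\left(-7 \right)} = \left(-2 + 8\right) 27 = 6 \cdot 27 = 162$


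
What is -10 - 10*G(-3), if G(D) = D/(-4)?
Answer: -35/2 ≈ -17.500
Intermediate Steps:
G(D) = -D/4 (G(D) = D*(-¼) = -D/4)
-10 - 10*G(-3) = -10 - (-5)*(-3)/2 = -10 - 10*¾ = -10 - 15/2 = -35/2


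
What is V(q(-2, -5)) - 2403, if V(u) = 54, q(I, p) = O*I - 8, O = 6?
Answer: -2349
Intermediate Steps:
q(I, p) = -8 + 6*I (q(I, p) = 6*I - 8 = -8 + 6*I)
V(q(-2, -5)) - 2403 = 54 - 2403 = -2349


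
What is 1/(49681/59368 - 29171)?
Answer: -59368/1731774247 ≈ -3.4282e-5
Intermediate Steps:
1/(49681/59368 - 29171) = 1/(-1731774247/59368) = -59368/1731774247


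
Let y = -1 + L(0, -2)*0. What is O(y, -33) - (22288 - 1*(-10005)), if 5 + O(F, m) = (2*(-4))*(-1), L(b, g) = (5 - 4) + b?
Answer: -32290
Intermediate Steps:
L(b, g) = 1 + b
y = -1 (y = -1 + (1 + 0)*0 = -1 + 1*0 = -1 + 0 = -1)
O(F, m) = 3 (O(F, m) = -5 + (2*(-4))*(-1) = -5 - 8*(-1) = -5 + 8 = 3)
O(y, -33) - (22288 - 1*(-10005)) = 3 - (22288 - 1*(-10005)) = 3 - (22288 + 10005) = 3 - 1*32293 = 3 - 32293 = -32290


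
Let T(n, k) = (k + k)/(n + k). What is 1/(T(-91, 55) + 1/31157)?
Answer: -560826/1713617 ≈ -0.32728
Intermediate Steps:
T(n, k) = 2*k/(k + n) (T(n, k) = (2*k)/(k + n) = 2*k/(k + n))
1/(T(-91, 55) + 1/31157) = 1/(2*55/(55 - 91) + 1/31157) = 1/(2*55/(-36) + 1/31157) = 1/(2*55*(-1/36) + 1/31157) = 1/(-55/18 + 1/31157) = 1/(-1713617/560826) = -560826/1713617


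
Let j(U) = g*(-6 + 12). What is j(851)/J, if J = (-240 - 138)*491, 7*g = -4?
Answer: 4/216531 ≈ 1.8473e-5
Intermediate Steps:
g = -4/7 (g = (⅐)*(-4) = -4/7 ≈ -0.57143)
j(U) = -24/7 (j(U) = -4*(-6 + 12)/7 = -4/7*6 = -24/7)
J = -185598 (J = -378*491 = -185598)
j(851)/J = -24/7/(-185598) = -24/7*(-1/185598) = 4/216531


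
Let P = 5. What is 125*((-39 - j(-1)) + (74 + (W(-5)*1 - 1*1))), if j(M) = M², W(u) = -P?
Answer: 3500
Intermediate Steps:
W(u) = -5 (W(u) = -1*5 = -5)
125*((-39 - j(-1)) + (74 + (W(-5)*1 - 1*1))) = 125*((-39 - 1*(-1)²) + (74 + (-5*1 - 1*1))) = 125*((-39 - 1*1) + (74 + (-5 - 1))) = 125*((-39 - 1) + (74 - 6)) = 125*(-40 + 68) = 125*28 = 3500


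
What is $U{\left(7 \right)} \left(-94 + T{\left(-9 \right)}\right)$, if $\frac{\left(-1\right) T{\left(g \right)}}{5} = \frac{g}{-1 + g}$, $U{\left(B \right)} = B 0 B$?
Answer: $0$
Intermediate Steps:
$U{\left(B \right)} = 0$ ($U{\left(B \right)} = 0 B = 0$)
$T{\left(g \right)} = - \frac{5 g}{-1 + g}$ ($T{\left(g \right)} = - 5 \frac{g}{-1 + g} = - \frac{5 g}{-1 + g}$)
$U{\left(7 \right)} \left(-94 + T{\left(-9 \right)}\right) = 0 \left(-94 - - \frac{45}{-1 - 9}\right) = 0 \left(-94 - - \frac{45}{-10}\right) = 0 \left(-94 - \left(-45\right) \left(- \frac{1}{10}\right)\right) = 0 \left(-94 - \frac{9}{2}\right) = 0 \left(- \frac{197}{2}\right) = 0$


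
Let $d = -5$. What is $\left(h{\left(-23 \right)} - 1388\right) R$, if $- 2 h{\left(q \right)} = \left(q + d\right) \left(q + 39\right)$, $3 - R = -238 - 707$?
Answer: $-1103472$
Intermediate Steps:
$R = 948$ ($R = 3 - \left(-238 - 707\right) = 3 - -945 = 3 + 945 = 948$)
$h{\left(q \right)} = - \frac{\left(-5 + q\right) \left(39 + q\right)}{2}$ ($h{\left(q \right)} = - \frac{\left(q - 5\right) \left(q + 39\right)}{2} = - \frac{\left(-5 + q\right) \left(39 + q\right)}{2}$)
$\left(h{\left(-23 \right)} - 1388\right) R = \left(\left(\frac{195}{2} - -391 - \frac{\left(-23\right)^{2}}{2}\right) - 1388\right) 948 = \left(\left(\frac{195}{2} + 391 - \frac{529}{2}\right) - 1388\right) 948 = \left(224 - 1388\right) 948 = \left(-1164\right) 948 = -1103472$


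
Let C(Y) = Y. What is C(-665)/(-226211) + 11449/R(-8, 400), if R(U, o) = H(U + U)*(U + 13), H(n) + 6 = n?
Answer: -2589816589/24883210 ≈ -104.08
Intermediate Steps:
H(n) = -6 + n
R(U, o) = (-6 + 2*U)*(13 + U) (R(U, o) = (-6 + (U + U))*(U + 13) = (-6 + 2*U)*(13 + U))
C(-665)/(-226211) + 11449/R(-8, 400) = -665/(-226211) + 11449/((2*(-3 - 8)*(13 - 8))) = -665*(-1/226211) + 11449/((2*(-11)*5)) = 665/226211 + 11449/(-110) = 665/226211 + 11449*(-1/110) = 665/226211 - 11449/110 = -2589816589/24883210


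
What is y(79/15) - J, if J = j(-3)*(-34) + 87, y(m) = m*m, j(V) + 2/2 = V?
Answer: -43934/225 ≈ -195.26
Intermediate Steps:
j(V) = -1 + V
y(m) = m²
J = 223 (J = (-1 - 3)*(-34) + 87 = -4*(-34) + 87 = 136 + 87 = 223)
y(79/15) - J = (79/15)² - 1*223 = (79*(1/15))² - 223 = (79/15)² - 223 = 6241/225 - 223 = -43934/225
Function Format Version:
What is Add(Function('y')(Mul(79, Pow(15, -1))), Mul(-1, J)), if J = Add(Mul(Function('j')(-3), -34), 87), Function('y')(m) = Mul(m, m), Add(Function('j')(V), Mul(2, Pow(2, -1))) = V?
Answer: Rational(-43934, 225) ≈ -195.26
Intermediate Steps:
Function('j')(V) = Add(-1, V)
Function('y')(m) = Pow(m, 2)
J = 223 (J = Add(Mul(Add(-1, -3), -34), 87) = Add(Mul(-4, -34), 87) = Add(136, 87) = 223)
Add(Function('y')(Mul(79, Pow(15, -1))), Mul(-1, J)) = Add(Pow(Mul(79, Pow(15, -1)), 2), Mul(-1, 223)) = Add(Pow(Mul(79, Rational(1, 15)), 2), -223) = Add(Pow(Rational(79, 15), 2), -223) = Add(Rational(6241, 225), -223) = Rational(-43934, 225)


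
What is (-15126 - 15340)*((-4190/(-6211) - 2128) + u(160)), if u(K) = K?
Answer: 372265821028/6211 ≈ 5.9937e+7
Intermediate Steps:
(-15126 - 15340)*((-4190/(-6211) - 2128) + u(160)) = (-15126 - 15340)*((-4190/(-6211) - 2128) + 160) = -30466*((-4190*(-1/6211) - 2128) + 160) = -30466*((4190/6211 - 2128) + 160) = -30466*(-13212818/6211 + 160) = -30466*(-12219058/6211) = 372265821028/6211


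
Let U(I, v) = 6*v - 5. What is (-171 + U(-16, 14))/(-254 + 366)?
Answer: -23/28 ≈ -0.82143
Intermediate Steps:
U(I, v) = -5 + 6*v
(-171 + U(-16, 14))/(-254 + 366) = (-171 + (-5 + 6*14))/(-254 + 366) = (-171 + (-5 + 84))/112 = (-171 + 79)*(1/112) = -92*1/112 = -23/28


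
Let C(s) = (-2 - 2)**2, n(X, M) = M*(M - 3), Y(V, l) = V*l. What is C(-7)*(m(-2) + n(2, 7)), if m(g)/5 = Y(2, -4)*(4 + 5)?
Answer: -5312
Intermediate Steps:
m(g) = -360 (m(g) = 5*((2*(-4))*(4 + 5)) = 5*(-8*9) = 5*(-72) = -360)
n(X, M) = M*(-3 + M)
C(s) = 16 (C(s) = (-4)**2 = 16)
C(-7)*(m(-2) + n(2, 7)) = 16*(-360 + 7*(-3 + 7)) = 16*(-360 + 7*4) = 16*(-360 + 28) = 16*(-332) = -5312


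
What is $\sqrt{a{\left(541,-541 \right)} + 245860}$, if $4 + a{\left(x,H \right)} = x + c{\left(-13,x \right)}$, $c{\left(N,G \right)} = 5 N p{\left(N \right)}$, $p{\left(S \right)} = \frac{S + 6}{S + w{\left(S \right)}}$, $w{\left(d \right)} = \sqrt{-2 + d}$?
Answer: $\sqrt{\frac{3202706 - 246397 i \sqrt{15}}{13 - i \sqrt{15}}} \approx 496.35 - 0.0096 i$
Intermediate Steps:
$p{\left(S \right)} = \frac{6 + S}{S + \sqrt{-2 + S}}$ ($p{\left(S \right)} = \frac{S + 6}{S + \sqrt{-2 + S}} = \frac{6 + S}{S + \sqrt{-2 + S}}$)
$c{\left(N,G \right)} = \frac{5 N \left(6 + N\right)}{N + \sqrt{-2 + N}}$ ($c{\left(N,G \right)} = 5 N \frac{6 + N}{N + \sqrt{-2 + N}} = \frac{5 N \left(6 + N\right)}{N + \sqrt{-2 + N}}$)
$a{\left(x,H \right)} = -4 + x + \frac{455}{-13 + i \sqrt{15}}$ ($a{\left(x,H \right)} = -4 + \left(x + 5 \left(-13\right) \frac{1}{-13 + \sqrt{-2 - 13}} \left(6 - 13\right)\right) = -4 + \left(x + 5 \left(-13\right) \frac{1}{-13 + \sqrt{-15}} \left(-7\right)\right) = -4 + \left(x + 5 \left(-13\right) \frac{1}{-13 + i \sqrt{15}} \left(-7\right)\right) = -4 + \left(x + \frac{455}{-13 + i \sqrt{15}}\right) = -4 + x + \frac{455}{-13 + i \sqrt{15}}$)
$\sqrt{a{\left(541,-541 \right)} + 245860} = \sqrt{\left(- \frac{6651}{184} + 541 - \frac{455 i \sqrt{15}}{184}\right) + 245860} = \sqrt{\left(\frac{92893}{184} - \frac{455 i \sqrt{15}}{184}\right) + 245860} = \sqrt{\frac{45331133}{184} - \frac{455 i \sqrt{15}}{184}}$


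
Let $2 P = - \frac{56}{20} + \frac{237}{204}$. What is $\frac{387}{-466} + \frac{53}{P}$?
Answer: $- \frac{17010199}{259562} \approx -65.534$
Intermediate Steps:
$P = - \frac{557}{680}$ ($P = \frac{- \frac{56}{20} + \frac{237}{204}}{2} = \frac{\left(-56\right) \frac{1}{20} + 237 \cdot \frac{1}{204}}{2} = \frac{- \frac{14}{5} + \frac{79}{68}}{2} = \frac{1}{2} \left(- \frac{557}{340}\right) = - \frac{557}{680} \approx -0.81912$)
$\frac{387}{-466} + \frac{53}{P} = \frac{387}{-466} + \frac{53}{- \frac{557}{680}} = 387 \left(- \frac{1}{466}\right) + 53 \left(- \frac{680}{557}\right) = - \frac{387}{466} - \frac{36040}{557} = - \frac{17010199}{259562}$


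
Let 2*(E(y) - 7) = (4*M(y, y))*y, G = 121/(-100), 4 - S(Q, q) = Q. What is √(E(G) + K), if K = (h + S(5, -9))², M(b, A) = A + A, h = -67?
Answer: √11592141/50 ≈ 68.094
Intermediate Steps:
S(Q, q) = 4 - Q
M(b, A) = 2*A
G = -121/100 (G = 121*(-1/100) = -121/100 ≈ -1.2100)
K = 4624 (K = (-67 + (4 - 1*5))² = (-67 + (4 - 5))² = (-67 - 1)² = (-68)² = 4624)
E(y) = 7 + 4*y² (E(y) = 7 + ((4*(2*y))*y)/2 = 7 + ((8*y)*y)/2 = 7 + (8*y²)/2 = 7 + 4*y²)
√(E(G) + K) = √((7 + 4*(-121/100)²) + 4624) = √((7 + 4*(14641/10000)) + 4624) = √((7 + 14641/2500) + 4624) = √(32141/2500 + 4624) = √(11592141/2500) = √11592141/50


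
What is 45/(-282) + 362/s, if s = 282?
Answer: 317/282 ≈ 1.1241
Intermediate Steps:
45/(-282) + 362/s = 45/(-282) + 362/282 = 45*(-1/282) + 362*(1/282) = -15/94 + 181/141 = 317/282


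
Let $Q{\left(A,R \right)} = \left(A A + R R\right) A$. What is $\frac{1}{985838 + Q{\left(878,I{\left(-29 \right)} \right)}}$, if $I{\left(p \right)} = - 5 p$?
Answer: $\frac{1}{696281940} \approx 1.4362 \cdot 10^{-9}$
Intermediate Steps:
$Q{\left(A,R \right)} = A \left(A^{2} + R^{2}\right)$ ($Q{\left(A,R \right)} = \left(A^{2} + R^{2}\right) A = A \left(A^{2} + R^{2}\right)$)
$\frac{1}{985838 + Q{\left(878,I{\left(-29 \right)} \right)}} = \frac{1}{985838 + 878 \left(878^{2} + \left(\left(-5\right) \left(-29\right)\right)^{2}\right)} = \frac{1}{985838 + 878 \left(770884 + 145^{2}\right)} = \frac{1}{985838 + 878 \left(770884 + 21025\right)} = \frac{1}{985838 + 878 \cdot 791909} = \frac{1}{985838 + 695296102} = \frac{1}{696281940}$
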